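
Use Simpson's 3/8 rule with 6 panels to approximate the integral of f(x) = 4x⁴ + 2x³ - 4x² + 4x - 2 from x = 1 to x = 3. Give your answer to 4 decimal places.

210.9630

h = (3 − 1)/6 = 0.333333.
Nodes x₀,…,x₆ = 1, 1.333333, 1.666667, 2, 2.333333, 2.666667, 3.
f(x) = 4x⁴ + 2x³ - 4x² + 4x - 2: f₀=4, f₁=13.604938, f₂=33.679012, f₃=70, f₄=129.530864, f₅=220.419753, f₆=352.
(3h/8)·[f₀ + 3f₁ + 3f₂ + 2f₃ + 3f₄ + 3f₅ + f₆] = 0.125·(1687.703704) = 210.9630.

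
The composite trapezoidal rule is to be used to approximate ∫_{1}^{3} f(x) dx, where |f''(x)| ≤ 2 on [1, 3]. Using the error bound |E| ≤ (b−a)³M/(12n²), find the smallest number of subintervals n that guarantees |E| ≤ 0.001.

Need 16/(12n²) ≤ 0.001.
n² ≥ 16/(12·0.001) = 1333.33 ⇒ n ≥ 36.5148, so the smallest n is 37.

37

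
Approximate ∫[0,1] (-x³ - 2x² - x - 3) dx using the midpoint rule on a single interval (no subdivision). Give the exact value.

M = (b−a)·f(0.5) = 1·(-4.125) = -4.125.

-4.125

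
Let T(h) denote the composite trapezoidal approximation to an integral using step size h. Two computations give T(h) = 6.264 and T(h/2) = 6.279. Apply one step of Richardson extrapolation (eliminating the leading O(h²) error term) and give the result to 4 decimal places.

R = (4·T(h/2) − T(h)) / 3 = (4·6.279 − 6.264)/3 = (18.852)/3 = 6.2840.

6.2840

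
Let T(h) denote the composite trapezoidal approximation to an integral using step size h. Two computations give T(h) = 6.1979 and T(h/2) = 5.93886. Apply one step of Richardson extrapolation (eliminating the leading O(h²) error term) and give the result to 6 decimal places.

R = (4·T(h/2) − T(h)) / 3 = (4·5.93886 − 6.1979)/3 = (17.55754)/3 = 5.852513.

5.852513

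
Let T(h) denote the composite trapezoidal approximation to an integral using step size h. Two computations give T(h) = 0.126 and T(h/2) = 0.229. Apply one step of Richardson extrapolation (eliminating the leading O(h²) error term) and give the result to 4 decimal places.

0.2633

R = (4·T(h/2) − T(h)) / 3 = (4·0.229 − 0.126)/3 = (0.790)/3 = 0.2633.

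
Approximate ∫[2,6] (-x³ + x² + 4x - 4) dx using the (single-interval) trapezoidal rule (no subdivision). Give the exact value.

-320

T = (b−a)/2 · [f(2) + f(6)] = 2·[0 + (-160)] = -320.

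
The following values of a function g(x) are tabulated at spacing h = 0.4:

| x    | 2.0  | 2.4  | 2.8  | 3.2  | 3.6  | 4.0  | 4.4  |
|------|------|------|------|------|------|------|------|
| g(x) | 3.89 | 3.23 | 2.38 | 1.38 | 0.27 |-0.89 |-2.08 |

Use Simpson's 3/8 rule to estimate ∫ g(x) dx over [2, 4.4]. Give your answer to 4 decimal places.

2.9310

h = 0.4, n = 6.
(3h/8)·[y₀ + 3y₁ + 3y₂ + 2y₃ + 3y₄ + 3y₅ + y₆] = 0.15·(19.54) = 2.9310.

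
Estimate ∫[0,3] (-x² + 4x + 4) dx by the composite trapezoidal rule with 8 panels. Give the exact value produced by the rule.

20.9296875

h = (3 − 0)/8 = 0.375.
Nodes x₀,…,x₈ = 0, 0.375, 0.75, 1.125, 1.5, 1.875, 2.25, 2.625, 3.
f(x) = -x² + 4x + 4: f₀=4, f₁=5.359375, f₂=6.4375, f₃=7.234375, f₄=7.75, f₅=7.984375, f₆=7.9375, f₇=7.609375, f₈=7.
(h/2)·[f₀ + 2f₁ + 2f₂ + 2f₃ + 2f₄ + 2f₅ + 2f₆ + 2f₇ + f₈] = 0.1875·(111.625) = 20.9296875.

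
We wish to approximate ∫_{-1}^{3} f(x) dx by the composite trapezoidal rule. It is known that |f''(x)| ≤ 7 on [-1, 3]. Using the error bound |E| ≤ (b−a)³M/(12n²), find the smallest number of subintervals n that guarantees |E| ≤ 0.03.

36

Need 448/(12n²) ≤ 0.03.
n² ≥ 448/(12·0.03) = 1244.44 ⇒ n ≥ 35.2767, so the smallest n is 36.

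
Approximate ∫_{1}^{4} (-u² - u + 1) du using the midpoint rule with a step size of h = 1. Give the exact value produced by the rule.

-25.25

h = (4 − 1)/3 = 1.
Midpoints m₁,…,m₃ = 1.5, 2.5, 3.5.
f(m₁)=-2.75, f(m₂)=-7.75, f(m₃)=-14.75.
h·[f(m₁) + f(m₂) + f(m₃)] = 1·(-25.25) = -25.25.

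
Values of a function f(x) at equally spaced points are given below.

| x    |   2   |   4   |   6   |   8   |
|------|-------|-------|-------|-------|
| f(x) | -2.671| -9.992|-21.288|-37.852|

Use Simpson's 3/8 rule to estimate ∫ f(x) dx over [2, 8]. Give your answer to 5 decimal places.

-100.77225

h = 2, n = 3.
(3h/8)·[y₀ + 3y₁ + 3y₂ + y₃] = 0.75·(-134.363) = -100.77225.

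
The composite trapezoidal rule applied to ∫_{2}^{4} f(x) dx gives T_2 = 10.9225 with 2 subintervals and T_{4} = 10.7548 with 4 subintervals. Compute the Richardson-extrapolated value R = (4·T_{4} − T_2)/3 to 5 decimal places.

10.69890

R = (4·T_{4} − T_2) / 3 = (4·10.7548 − 10.9225)/3 = (32.0967)/3 = 10.69890.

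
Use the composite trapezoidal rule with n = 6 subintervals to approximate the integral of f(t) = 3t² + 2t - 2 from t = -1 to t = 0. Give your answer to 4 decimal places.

-1.9861

h = (0 − (-1))/6 = 0.166667.
Nodes t₀,…,t₆ = -1, -0.833333, -0.666667, -0.5, -0.333333, -0.166667, 0.
f(t) = 3t² + 2t - 2: f₀=-1, f₁=-1.583333, f₂=-2, f₃=-2.25, f₄=-2.333333, f₅=-2.25, f₆=-2.
(h/2)·[f₀ + 2f₁ + 2f₂ + 2f₃ + 2f₄ + 2f₅ + f₆] = 0.083333·(-23.833333) = -1.9861.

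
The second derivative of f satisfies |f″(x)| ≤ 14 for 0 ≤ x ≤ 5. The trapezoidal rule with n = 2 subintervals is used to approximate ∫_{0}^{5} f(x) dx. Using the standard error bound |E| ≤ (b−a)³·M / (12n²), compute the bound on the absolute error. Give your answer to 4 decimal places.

36.4583

|E| ≤ (5)³·14 / (12·2²) = 1750/48 = 36.4583.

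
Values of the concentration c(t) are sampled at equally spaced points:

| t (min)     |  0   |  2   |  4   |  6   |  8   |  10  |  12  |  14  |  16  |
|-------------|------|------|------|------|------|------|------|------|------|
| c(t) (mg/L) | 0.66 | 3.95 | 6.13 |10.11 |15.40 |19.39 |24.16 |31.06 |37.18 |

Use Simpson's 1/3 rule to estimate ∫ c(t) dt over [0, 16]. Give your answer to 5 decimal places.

h = 2, n = 8.
(h/3)·[y₀ + 4y₁ + 2y₂ + 4y₃ + 2y₄ + 4y₅ + 2y₆ + 4y₇ + y₈] = 0.666667·(387.26) = 258.17333.

258.17333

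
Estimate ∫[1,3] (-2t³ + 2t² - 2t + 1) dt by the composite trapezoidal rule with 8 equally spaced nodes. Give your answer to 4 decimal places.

h = (3 − 1)/7 = 0.285714.
Nodes t₀,…,t₇ = 1, 1.285714, 1.571429, 1.857143, 2.142857, 2.428571, 2.714286, 3.
f(t) = -2t³ + 2t² - 2t + 1: f₀=-1, f₁=-2.516035, f₂=-4.965015, f₃=-8.626822, f₄=-13.781341, f₅=-20.708455, f₆=-29.688047, f₇=-41.
(h/2)·[f₀ + 2f₁ + 2f₂ + 2f₃ + 2f₄ + 2f₅ + 2f₆ + f₇] = 0.142857·(-202.571429) = -28.9388.

-28.9388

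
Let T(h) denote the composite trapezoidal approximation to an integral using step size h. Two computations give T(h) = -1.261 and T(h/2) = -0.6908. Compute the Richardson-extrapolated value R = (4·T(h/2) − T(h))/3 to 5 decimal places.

R = (4·T(h/2) − T(h)) / 3 = (4·(-0.6908) − (-1.261))/3 = (-1.5022)/3 = -0.50073.

-0.50073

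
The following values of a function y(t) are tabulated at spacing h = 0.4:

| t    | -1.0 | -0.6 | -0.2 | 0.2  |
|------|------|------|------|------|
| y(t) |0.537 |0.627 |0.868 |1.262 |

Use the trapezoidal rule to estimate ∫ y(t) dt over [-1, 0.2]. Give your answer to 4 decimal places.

0.9578

h = 0.4, n = 3.
(h/2)·[y₀ + 2y₁ + 2y₂ + y₃] = 0.2·(4.789) = 0.9578.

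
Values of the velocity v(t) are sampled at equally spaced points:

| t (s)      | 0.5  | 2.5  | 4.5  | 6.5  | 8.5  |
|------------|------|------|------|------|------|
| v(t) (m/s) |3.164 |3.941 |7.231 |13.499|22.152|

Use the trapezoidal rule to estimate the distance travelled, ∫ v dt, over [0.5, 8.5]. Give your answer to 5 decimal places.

h = 2, n = 4.
(h/2)·[y₀ + 2y₁ + 2y₂ + 2y₃ + y₄] = 1·(74.658) = 74.65800.

74.65800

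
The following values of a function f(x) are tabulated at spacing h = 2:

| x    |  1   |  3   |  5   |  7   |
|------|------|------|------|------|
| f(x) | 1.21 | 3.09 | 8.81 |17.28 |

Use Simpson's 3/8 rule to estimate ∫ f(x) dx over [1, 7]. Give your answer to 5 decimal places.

h = 2, n = 3.
(3h/8)·[y₀ + 3y₁ + 3y₂ + y₃] = 0.75·(54.19) = 40.64250.

40.64250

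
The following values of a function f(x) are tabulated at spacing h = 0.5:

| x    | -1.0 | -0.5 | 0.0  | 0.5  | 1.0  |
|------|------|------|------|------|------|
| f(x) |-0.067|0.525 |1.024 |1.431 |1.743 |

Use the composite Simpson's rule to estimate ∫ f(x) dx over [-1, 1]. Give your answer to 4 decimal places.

h = 0.5, n = 4.
(h/3)·[y₀ + 4y₁ + 2y₂ + 4y₃ + y₄] = 0.166667·(11.548) = 1.9247.

1.9247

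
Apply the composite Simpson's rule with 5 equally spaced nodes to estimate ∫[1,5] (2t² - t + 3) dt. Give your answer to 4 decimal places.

82.6667

h = (5 − 1)/4 = 1.
Nodes t₀,…,t₄ = 1, 2, 3, 4, 5.
f(t) = 2t² - t + 3: f₀=4, f₁=9, f₂=18, f₃=31, f₄=48.
(h/3)·[f₀ + 4f₁ + 2f₂ + 4f₃ + f₄] = 0.333333·(248) = 82.6667.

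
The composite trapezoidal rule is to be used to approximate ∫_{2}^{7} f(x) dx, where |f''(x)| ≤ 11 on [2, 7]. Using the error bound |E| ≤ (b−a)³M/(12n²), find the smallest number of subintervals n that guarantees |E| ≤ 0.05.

48

Need 1375/(12n²) ≤ 0.05.
n² ≥ 1375/(12·0.05) = 2291.67 ⇒ n ≥ 47.8714, so the smallest n is 48.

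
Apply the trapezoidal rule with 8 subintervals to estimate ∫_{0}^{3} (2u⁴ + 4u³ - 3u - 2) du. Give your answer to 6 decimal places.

h = (3 − 0)/8 = 0.375.
Nodes u₀,…,u₈ = 0, 0.375, 0.75, 1.125, 1.5, 1.875, 2.25, 2.625, 3.
f(u) = 2u⁴ + 4u³ - 3u - 2: f₀=-2, f₁=-2.87451171875, f₂=-1.9296875, f₃=3.52392578125, f₄=17.125, f₅=43.46142578125, f₆=88.0703125, f₇=157.43798828125, f₈=259.
(h/2)·[f₀ + 2f₁ + 2f₂ + 2f₃ + 2f₄ + 2f₅ + 2f₆ + 2f₇ + f₈] = 0.1875·(866.62890625) = 162.492920.

162.492920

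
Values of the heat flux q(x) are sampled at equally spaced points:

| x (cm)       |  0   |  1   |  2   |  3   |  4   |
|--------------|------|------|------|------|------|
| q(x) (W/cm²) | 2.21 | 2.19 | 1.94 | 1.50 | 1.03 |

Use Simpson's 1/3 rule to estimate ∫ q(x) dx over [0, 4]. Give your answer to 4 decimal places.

h = 1, n = 4.
(h/3)·[y₀ + 4y₁ + 2y₂ + 4y₃ + y₄] = 0.333333·(21.88) = 7.2933.

7.2933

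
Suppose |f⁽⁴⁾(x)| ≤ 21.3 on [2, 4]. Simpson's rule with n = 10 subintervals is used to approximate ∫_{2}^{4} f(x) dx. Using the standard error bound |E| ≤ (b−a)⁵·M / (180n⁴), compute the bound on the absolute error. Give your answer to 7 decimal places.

0.0003787

|E| ≤ (2)⁵·21.3 / (180·10⁴) = 681.6/1800000 = 0.0003787.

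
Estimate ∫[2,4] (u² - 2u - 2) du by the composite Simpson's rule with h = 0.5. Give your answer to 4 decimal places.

2.6667

h = (4 − 2)/4 = 0.5.
Nodes u₀,…,u₄ = 2, 2.5, 3, 3.5, 4.
f(u) = u² - 2u - 2: f₀=-2, f₁=-0.75, f₂=1, f₃=3.25, f₄=6.
(h/3)·[f₀ + 4f₁ + 2f₂ + 4f₃ + f₄] = 0.166667·(16) = 2.6667.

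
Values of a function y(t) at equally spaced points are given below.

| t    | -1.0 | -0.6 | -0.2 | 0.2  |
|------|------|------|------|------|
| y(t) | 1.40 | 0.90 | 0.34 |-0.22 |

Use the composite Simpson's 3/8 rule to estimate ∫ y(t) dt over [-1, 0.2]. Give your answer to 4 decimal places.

0.7350

h = 0.4, n = 3.
(3h/8)·[y₀ + 3y₁ + 3y₂ + y₃] = 0.15·(4.90) = 0.7350.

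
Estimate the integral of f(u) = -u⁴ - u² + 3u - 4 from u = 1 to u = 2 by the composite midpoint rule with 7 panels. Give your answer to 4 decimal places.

-8.0078

h = (2 − 1)/7 = 0.142857.
Midpoints m₁,…,m₇ = 1.071429, 1.214286, 1.357143, 1.5, 1.642857, 1.785714, 1.928571.
f(m₁)=-3.251484, f(m₂)=-4.005753, f(m₃)=-5.162771, f(m₄)=-6.8125, f(m₅)=-9.054899, f(m₆)=-11.999922, f(m₇)=-15.767519.
h·[f(m₁) + f(m₂) + f(m₃) + f(m₄) + f(m₅) + f(m₆) + f(m₇)] = 0.142857·(-56.054847) = -8.0078.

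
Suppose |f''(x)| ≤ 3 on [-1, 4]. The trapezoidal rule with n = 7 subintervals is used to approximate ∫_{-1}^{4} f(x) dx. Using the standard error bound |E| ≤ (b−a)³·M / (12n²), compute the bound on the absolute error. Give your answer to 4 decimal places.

0.6378

|E| ≤ (5)³·3 / (12·7²) = 375/588 = 0.6378.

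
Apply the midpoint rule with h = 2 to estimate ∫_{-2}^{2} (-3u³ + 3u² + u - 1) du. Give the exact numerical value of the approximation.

8

h = (2 − (-2))/2 = 2.
Midpoints m₁,…,m₂ = -1, 1.
f(m₁)=4, f(m₂)=0.
h·[f(m₁) + f(m₂)] = 2·(4) = 8.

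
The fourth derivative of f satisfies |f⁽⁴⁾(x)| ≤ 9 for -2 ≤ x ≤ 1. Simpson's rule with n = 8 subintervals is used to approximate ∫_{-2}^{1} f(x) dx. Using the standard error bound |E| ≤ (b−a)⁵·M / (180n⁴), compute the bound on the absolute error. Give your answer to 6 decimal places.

0.002966

|E| ≤ (3)⁵·9 / (180·8⁴) = 2187/737280 = 0.002966.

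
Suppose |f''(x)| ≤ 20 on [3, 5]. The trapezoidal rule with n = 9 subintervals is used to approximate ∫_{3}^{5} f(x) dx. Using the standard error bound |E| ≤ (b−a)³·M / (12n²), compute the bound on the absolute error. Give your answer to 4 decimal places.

|E| ≤ (2)³·20 / (12·9²) = 160/972 = 0.1646.

0.1646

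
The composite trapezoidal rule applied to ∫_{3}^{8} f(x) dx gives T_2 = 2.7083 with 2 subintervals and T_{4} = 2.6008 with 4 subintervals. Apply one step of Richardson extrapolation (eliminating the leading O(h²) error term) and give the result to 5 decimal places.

R = (4·T_{4} − T_2) / 3 = (4·2.6008 − 2.7083)/3 = (7.6949)/3 = 2.56497.

2.56497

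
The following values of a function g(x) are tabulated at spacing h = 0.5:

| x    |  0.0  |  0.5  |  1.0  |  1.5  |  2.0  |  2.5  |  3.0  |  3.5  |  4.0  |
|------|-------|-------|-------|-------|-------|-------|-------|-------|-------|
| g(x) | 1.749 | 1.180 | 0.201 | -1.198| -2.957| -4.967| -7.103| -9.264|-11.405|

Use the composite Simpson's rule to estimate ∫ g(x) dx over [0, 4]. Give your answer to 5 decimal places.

h = 0.5, n = 8.
(h/3)·[y₀ + 4y₁ + 2y₂ + 4y₃ + 2y₄ + 4y₅ + 2y₆ + 4y₇ + y₈] = 0.166667·(-86.370) = -14.39500.

-14.39500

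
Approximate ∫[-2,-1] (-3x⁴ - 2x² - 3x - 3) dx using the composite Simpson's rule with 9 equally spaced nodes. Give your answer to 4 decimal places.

h = (-1 − (-2))/8 = 0.125.
Nodes x₀,…,x₈ = -2, -1.875, -1.75, -1.625, -1.5, -1.375, -1.25, -1.125, -1.
f(x) = -3x⁴ - 2x² - 3x - 3: f₀=-53, f₁=-41.485107421875, f₂=-32.01171875, f₃=-24.324951171875, f₄=-18.1875, f₅=-13.379638671875, f₆=-9.69921875, f₇=-6.961669921875, f₈=-5.
(h/3)·[f₀ + 4f₁ + 2f₂ + 4f₃ + 2f₄ + 4f₅ + 2f₆ + 4f₇ + f₈] = 0.041667·(-522.40234375) = -21.7668.

-21.7668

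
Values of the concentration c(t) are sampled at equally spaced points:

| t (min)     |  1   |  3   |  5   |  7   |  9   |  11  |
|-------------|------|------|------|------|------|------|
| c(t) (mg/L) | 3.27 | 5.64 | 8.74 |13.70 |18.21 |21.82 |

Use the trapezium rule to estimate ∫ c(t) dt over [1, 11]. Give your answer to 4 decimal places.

117.6700

h = 2, n = 5.
(h/2)·[y₀ + 2y₁ + 2y₂ + 2y₃ + 2y₄ + y₅] = 1·(117.67) = 117.6700.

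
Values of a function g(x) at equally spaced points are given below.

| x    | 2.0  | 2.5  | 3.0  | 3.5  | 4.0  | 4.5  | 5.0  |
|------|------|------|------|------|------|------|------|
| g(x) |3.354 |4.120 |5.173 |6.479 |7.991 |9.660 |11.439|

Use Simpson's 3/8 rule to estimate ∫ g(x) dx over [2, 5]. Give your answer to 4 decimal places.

20.3593

h = 0.5, n = 6.
(3h/8)·[y₀ + 3y₁ + 3y₂ + 2y₃ + 3y₄ + 3y₅ + y₆] = 0.1875·(108.583) = 20.3593.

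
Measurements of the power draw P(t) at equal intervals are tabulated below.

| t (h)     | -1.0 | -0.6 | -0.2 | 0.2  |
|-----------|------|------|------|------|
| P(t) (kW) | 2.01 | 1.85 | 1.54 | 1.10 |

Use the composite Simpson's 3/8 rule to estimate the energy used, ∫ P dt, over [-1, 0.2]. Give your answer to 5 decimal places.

h = 0.4, n = 3.
(3h/8)·[y₀ + 3y₁ + 3y₂ + y₃] = 0.15·(13.28) = 1.99200.

1.99200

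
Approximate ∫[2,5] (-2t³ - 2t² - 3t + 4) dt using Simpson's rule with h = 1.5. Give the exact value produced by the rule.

h = (5 − 2)/2 = 1.5.
Nodes t₀,…,t₂ = 2, 3.5, 5.
f(t) = -2t³ - 2t² - 3t + 4: f₀=-26, f₁=-116.75, f₂=-311.
(h/3)·[f₀ + 4f₁ + f₂] = 0.5·(-804) = -402.

-402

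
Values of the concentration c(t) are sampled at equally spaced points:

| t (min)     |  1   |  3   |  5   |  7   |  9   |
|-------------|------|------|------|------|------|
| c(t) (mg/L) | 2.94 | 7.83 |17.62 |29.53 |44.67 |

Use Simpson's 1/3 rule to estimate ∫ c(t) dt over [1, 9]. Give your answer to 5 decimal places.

154.86000

h = 2, n = 4.
(h/3)·[y₀ + 4y₁ + 2y₂ + 4y₃ + y₄] = 0.666667·(232.29) = 154.86000.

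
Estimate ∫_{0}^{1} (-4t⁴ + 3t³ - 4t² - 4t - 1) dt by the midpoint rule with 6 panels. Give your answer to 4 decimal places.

h = (1 − 0)/6 = 0.166667.
Midpoints m₁,…,m₆ = 0.083333, 0.25, 0.416667, 0.583333, 0.75, 0.916667.
f(m₁)=-1.359568, f(m₂)=-2.21875, f(m₃)=-3.264660, f(m₄)=-4.562114, f(m₅)=-6.25, f(m₆)=-8.541281.
h·[f(m₁) + f(m₂) + f(m₃) + f(m₄) + f(m₅) + f(m₆)] = 0.166667·(-26.196373) = -4.3661.

-4.3661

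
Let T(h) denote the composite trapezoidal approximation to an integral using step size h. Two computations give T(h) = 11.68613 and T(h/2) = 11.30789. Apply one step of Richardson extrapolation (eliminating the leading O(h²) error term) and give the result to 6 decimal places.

11.181810

R = (4·T(h/2) − T(h)) / 3 = (4·11.30789 − 11.68613)/3 = (33.54543)/3 = 11.181810.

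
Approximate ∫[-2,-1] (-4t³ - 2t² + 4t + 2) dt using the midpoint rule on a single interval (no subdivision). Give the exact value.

5

M = (b−a)·f(-1.5) = 1·(5) = 5.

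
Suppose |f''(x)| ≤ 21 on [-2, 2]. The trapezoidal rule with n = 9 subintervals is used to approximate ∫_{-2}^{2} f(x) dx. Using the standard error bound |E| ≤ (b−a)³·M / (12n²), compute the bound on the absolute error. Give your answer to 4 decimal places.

|E| ≤ (4)³·21 / (12·9²) = 1344/972 = 1.3827.

1.3827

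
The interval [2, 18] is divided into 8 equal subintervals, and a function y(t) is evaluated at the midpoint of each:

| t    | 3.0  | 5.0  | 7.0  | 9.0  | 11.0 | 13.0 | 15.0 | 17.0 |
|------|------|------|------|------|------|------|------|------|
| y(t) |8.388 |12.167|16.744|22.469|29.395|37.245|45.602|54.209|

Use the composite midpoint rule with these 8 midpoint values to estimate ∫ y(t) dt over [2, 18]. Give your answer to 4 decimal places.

452.4380

h = 2, n = 8.
h·[y(m₁) + y(m₂) + y(m₃) + y(m₄) + y(m₅) + y(m₆) + y(m₇) + y(m₈)] = 2·(226.219) = 452.4380.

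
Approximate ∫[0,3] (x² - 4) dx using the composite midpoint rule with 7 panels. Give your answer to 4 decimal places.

h = (3 − 0)/7 = 0.428571.
Midpoints m₁,…,m₇ = 0.214286, 0.642857, 1.071429, 1.5, 1.928571, 2.357143, 2.785714.
f(m₁)=-3.954082, f(m₂)=-3.586735, f(m₃)=-2.852041, f(m₄)=-1.75, f(m₅)=-0.280612, f(m₆)=1.556122, f(m₇)=3.760204.
h·[f(m₁) + f(m₂) + f(m₃) + f(m₄) + f(m₅) + f(m₆) + f(m₇)] = 0.428571·(-7.107143) = -3.0459.

-3.0459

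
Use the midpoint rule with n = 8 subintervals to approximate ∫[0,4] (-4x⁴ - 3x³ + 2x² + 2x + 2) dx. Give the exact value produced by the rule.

-932.5625

h = (4 − 0)/8 = 0.5.
Midpoints m₁,…,m₈ = 0.25, 0.75, 1.25, 1.75, 2.25, 2.75, 3.25, 3.75.
f(m₁)=2.5625, f(m₂)=2.09375, f(m₃)=-8, f(m₄)=-41.96875, f(m₅)=-120.0625, f(m₆)=-268.53125, f(m₇)=-519.625, f(m₈)=-911.59375.
h·[f(m₁) + f(m₂) + f(m₃) + f(m₄) + f(m₅) + f(m₆) + f(m₇) + f(m₈)] = 0.5·(-1865.125) = -932.5625.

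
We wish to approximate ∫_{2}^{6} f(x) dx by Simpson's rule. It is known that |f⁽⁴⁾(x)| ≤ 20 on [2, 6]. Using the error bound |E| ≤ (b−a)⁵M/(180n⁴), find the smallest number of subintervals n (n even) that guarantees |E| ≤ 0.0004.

24

Need 20480/(180n⁴) ≤ 0.0004.
n⁴ ≥ 20480/(180·0.0004) = 284444 ⇒ n ≥ 23.0940, so the smallest even n is 24. (n must be even for Simpson's rule.)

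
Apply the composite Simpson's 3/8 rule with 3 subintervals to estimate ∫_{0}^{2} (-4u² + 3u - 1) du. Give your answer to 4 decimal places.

h = (2 − 0)/3 = 0.666667.
Nodes u₀,…,u₃ = 0, 0.666667, 1.333333, 2.
f(u) = -4u² + 3u - 1: f₀=-1, f₁=-0.777778, f₂=-4.111111, f₃=-11.
(3h/8)·[f₀ + 3f₁ + 3f₂ + f₃] = 0.25·(-26.666667) = -6.6667.

-6.6667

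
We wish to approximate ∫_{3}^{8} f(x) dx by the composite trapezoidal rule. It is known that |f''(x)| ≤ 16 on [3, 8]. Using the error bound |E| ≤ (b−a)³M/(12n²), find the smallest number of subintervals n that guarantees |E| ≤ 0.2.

Need 2000/(12n²) ≤ 0.2.
n² ≥ 2000/(12·0.2) = 833.333 ⇒ n ≥ 28.8675, so the smallest n is 29.

29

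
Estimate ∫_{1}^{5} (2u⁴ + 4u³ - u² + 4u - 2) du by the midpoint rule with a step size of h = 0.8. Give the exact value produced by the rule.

h = (5 − 1)/5 = 0.8.
Midpoints m₁,…,m₅ = 1.4, 2.2, 3, 3.8, 4.6.
f(m₁)=20.2992, f(m₂)=91.4032, f(m₃)=271, f(m₄)=635.2752, f(m₅)=1280.0752.
h·[f(m₁) + f(m₂) + f(m₃) + f(m₄) + f(m₅)] = 0.8·(2298.0528) = 1838.44224.

1838.44224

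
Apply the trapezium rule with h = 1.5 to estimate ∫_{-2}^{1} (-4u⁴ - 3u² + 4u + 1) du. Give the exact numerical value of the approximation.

h = (1 − (-2))/2 = 1.5.
Nodes u₀,…,u₂ = -2, -0.5, 1.
f(u) = -4u⁴ - 3u² + 4u + 1: f₀=-83, f₁=-2, f₂=-2.
(h/2)·[f₀ + 2f₁ + f₂] = 0.75·(-89) = -66.75.

-66.75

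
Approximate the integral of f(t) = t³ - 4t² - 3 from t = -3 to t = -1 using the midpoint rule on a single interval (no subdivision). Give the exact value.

-54

M = (b−a)·f(-2) = 2·(-27) = -54.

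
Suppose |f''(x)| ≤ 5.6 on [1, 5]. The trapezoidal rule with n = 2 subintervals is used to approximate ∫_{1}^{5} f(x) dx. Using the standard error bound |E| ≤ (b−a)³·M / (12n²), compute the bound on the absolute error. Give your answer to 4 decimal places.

7.4667

|E| ≤ (4)³·5.6 / (12·2²) = 358.4/48 = 7.4667.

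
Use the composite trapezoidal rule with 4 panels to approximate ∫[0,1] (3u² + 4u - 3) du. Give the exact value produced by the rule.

0.03125

h = (1 − 0)/4 = 0.25.
Nodes u₀,…,u₄ = 0, 0.25, 0.5, 0.75, 1.
f(u) = 3u² + 4u - 3: f₀=-3, f₁=-1.8125, f₂=-0.25, f₃=1.6875, f₄=4.
(h/2)·[f₀ + 2f₁ + 2f₂ + 2f₃ + f₄] = 0.125·(0.25) = 0.03125.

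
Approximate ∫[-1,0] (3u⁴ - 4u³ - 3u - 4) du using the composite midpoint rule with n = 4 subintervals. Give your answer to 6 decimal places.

h = (0 − (-1))/4 = 0.25.
Midpoints m₁,…,m₄ = -0.875, -0.625, -0.375, -0.125.
f(m₁)=3.063232421875, f(m₂)=-0.690673828125, f(m₃)=-2.604736328125, f(m₄)=-3.616455078125.
h·[f(m₁) + f(m₂) + f(m₃) + f(m₄)] = 0.25·(-3.8486328125) = -0.962158.

-0.962158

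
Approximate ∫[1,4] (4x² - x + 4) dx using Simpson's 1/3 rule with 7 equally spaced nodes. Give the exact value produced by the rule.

h = (4 − 1)/6 = 0.5.
Nodes x₀,…,x₆ = 1, 1.5, 2, 2.5, 3, 3.5, 4.
f(x) = 4x² - x + 4: f₀=7, f₁=11.5, f₂=18, f₃=26.5, f₄=37, f₅=49.5, f₆=64.
(h/3)·[f₀ + 4f₁ + 2f₂ + 4f₃ + 2f₄ + 4f₅ + f₆] = 0.166667·(531) = 88.5.

88.5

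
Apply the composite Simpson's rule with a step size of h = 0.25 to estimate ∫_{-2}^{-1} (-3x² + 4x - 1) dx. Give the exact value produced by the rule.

h = (-1 − (-2))/4 = 0.25.
Nodes x₀,…,x₄ = -2, -1.75, -1.5, -1.25, -1.
f(x) = -3x² + 4x - 1: f₀=-21, f₁=-17.1875, f₂=-13.75, f₃=-10.6875, f₄=-8.
(h/3)·[f₀ + 4f₁ + 2f₂ + 4f₃ + f₄] = 0.083333·(-168) = -14.

-14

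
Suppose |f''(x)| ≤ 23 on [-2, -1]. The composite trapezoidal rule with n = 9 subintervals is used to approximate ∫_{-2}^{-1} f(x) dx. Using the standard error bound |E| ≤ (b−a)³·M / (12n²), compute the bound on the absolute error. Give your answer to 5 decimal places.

0.02366

|E| ≤ (1)³·23 / (12·9²) = 23/972 = 0.02366.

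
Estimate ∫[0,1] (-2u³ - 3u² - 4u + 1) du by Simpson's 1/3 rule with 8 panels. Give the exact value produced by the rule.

h = (1 − 0)/8 = 0.125.
Nodes u₀,…,u₈ = 0, 0.125, 0.25, 0.375, 0.5, 0.625, 0.75, 0.875, 1.
f(u) = -2u³ - 3u² - 4u + 1: f₀=1, f₁=0.44921875, f₂=-0.21875, f₃=-1.02734375, f₄=-2, f₅=-3.16015625, f₆=-4.53125, f₇=-6.13671875, f₈=-8.
(h/3)·[f₀ + 4f₁ + 2f₂ + 4f₃ + 2f₄ + 4f₅ + 2f₆ + 4f₇ + f₈] = 0.041667·(-60) = -2.5.

-2.5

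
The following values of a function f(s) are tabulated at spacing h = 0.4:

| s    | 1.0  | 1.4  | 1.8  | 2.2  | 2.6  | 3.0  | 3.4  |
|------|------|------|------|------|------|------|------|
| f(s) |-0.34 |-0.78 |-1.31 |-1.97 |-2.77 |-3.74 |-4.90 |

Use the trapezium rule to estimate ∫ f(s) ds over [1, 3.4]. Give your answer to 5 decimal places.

-5.27600

h = 0.4, n = 6.
(h/2)·[y₀ + 2y₁ + 2y₂ + 2y₃ + 2y₄ + 2y₅ + y₆] = 0.2·(-26.38) = -5.27600.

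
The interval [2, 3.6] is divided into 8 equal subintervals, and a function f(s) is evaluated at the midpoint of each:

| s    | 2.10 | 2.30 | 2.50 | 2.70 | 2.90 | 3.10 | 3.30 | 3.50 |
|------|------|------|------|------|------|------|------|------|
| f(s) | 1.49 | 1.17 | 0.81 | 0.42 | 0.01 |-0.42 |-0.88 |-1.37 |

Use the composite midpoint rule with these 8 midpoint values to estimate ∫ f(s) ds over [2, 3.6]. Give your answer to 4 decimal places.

h = 0.2, n = 8.
h·[y(m₁) + y(m₂) + y(m₃) + y(m₄) + y(m₅) + y(m₆) + y(m₇) + y(m₈)] = 0.2·(1.23) = 0.2460.

0.2460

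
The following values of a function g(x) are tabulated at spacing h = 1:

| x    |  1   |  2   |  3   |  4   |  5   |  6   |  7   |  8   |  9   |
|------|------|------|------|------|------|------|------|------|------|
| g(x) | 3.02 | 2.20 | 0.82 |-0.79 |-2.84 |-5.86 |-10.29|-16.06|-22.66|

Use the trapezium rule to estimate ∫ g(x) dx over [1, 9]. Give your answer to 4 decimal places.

h = 1, n = 8.
(h/2)·[y₀ + 2y₁ + 2y₂ + 2y₃ + 2y₄ + 2y₅ + 2y₆ + 2y₇ + y₈] = 0.5·(-85.28) = -42.6400.

-42.6400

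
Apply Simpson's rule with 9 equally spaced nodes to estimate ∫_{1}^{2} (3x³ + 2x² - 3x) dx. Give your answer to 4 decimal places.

11.4167

h = (2 − 1)/8 = 0.125.
Nodes x₀,…,x₈ = 1, 1.125, 1.25, 1.375, 1.5, 1.625, 1.75, 1.875, 2.
f(x) = 3x³ + 2x² - 3x: f₀=2, f₁=3.427734375, f₂=5.234375, f₃=7.455078125, f₄=10.125, f₅=13.279296875, f₆=16.953125, f₇=21.181640625, f₈=26.
(h/3)·[f₀ + 4f₁ + 2f₂ + 4f₃ + 2f₄ + 4f₅ + 2f₆ + 4f₇ + f₈] = 0.041667·(274) = 11.4167.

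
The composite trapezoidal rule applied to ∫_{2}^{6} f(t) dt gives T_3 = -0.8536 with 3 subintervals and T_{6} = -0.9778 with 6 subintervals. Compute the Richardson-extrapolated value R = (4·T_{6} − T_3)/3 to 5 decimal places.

R = (4·T_{6} − T_3) / 3 = (4·(-0.9778) − (-0.8536))/3 = (-3.0576)/3 = -1.01920.

-1.01920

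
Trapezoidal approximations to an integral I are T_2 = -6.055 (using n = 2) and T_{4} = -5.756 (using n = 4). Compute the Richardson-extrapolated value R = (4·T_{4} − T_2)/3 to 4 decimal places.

-5.6563

R = (4·T_{4} − T_2) / 3 = (4·(-5.756) − (-6.055))/3 = (-16.969)/3 = -5.6563.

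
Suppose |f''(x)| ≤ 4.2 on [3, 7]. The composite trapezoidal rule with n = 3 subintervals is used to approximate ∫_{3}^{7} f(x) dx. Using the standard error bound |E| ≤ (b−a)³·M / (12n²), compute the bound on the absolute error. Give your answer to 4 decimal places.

2.4889

|E| ≤ (4)³·4.2 / (12·3²) = 268.8/108 = 2.4889.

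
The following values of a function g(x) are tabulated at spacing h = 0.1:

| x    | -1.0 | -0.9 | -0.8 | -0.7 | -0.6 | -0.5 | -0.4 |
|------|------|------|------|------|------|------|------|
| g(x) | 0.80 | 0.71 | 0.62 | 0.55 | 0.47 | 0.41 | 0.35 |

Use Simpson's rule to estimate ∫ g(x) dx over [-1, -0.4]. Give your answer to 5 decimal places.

0.33367

h = 0.1, n = 6.
(h/3)·[y₀ + 4y₁ + 2y₂ + 4y₃ + 2y₄ + 4y₅ + y₆] = 0.033333·(10.01) = 0.33367.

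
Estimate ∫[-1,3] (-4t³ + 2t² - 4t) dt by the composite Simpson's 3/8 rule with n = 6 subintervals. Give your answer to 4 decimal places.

h = (3 − (-1))/6 = 0.666667.
Nodes t₀,…,t₆ = -1, -0.333333, 0.333333, 1, 1.666667, 2.333333, 3.
f(t) = -4t³ + 2t² - 4t: f₀=10, f₁=1.703704, f₂=-1.259259, f₃=-6, f₄=-19.629630, f₅=-49.259259, f₆=-102.
(3h/8)·[f₀ + 3f₁ + 3f₂ + 2f₃ + 3f₄ + 3f₅ + f₆] = 0.25·(-309.333333) = -77.3333.

-77.3333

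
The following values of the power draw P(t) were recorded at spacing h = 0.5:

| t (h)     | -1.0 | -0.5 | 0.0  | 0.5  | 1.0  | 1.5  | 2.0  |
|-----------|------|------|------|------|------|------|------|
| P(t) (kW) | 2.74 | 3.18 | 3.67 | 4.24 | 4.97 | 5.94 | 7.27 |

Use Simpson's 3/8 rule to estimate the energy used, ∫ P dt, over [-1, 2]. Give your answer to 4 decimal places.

13.4569

h = 0.5, n = 6.
(3h/8)·[y₀ + 3y₁ + 3y₂ + 2y₃ + 3y₄ + 3y₅ + y₆] = 0.1875·(71.77) = 13.4569.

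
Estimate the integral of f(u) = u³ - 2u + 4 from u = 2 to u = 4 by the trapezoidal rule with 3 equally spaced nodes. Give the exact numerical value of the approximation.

h = (4 − 2)/2 = 1.
Nodes u₀,…,u₂ = 2, 3, 4.
f(u) = u³ - 2u + 4: f₀=8, f₁=25, f₂=60.
(h/2)·[f₀ + 2f₁ + f₂] = 0.5·(118) = 59.

59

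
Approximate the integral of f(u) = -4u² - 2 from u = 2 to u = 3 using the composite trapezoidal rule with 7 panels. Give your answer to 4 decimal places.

-27.3469

h = (3 − 2)/7 = 0.142857.
Nodes u₀,…,u₇ = 2, 2.142857, 2.285714, 2.428571, 2.571429, 2.714286, 2.857143, 3.
f(u) = -4u² - 2: f₀=-18, f₁=-20.367347, f₂=-22.897959, f₃=-25.591837, f₄=-28.448980, f₅=-31.469388, f₆=-34.653061, f₇=-38.
(h/2)·[f₀ + 2f₁ + 2f₂ + 2f₃ + 2f₄ + 2f₅ + 2f₆ + f₇] = 0.071429·(-382.857143) = -27.3469.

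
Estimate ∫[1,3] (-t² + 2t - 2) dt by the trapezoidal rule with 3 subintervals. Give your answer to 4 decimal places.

h = (3 − 1)/3 = 0.666667.
Nodes t₀,…,t₃ = 1, 1.666667, 2.333333, 3.
f(t) = -t² + 2t - 2: f₀=-1, f₁=-1.444444, f₂=-2.777778, f₃=-5.
(h/2)·[f₀ + 2f₁ + 2f₂ + f₃] = 0.333333·(-14.444444) = -4.8148.

-4.8148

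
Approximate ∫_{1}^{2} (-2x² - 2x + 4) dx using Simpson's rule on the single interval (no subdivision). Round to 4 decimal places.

S = (b−a)/6 · [f(1) + 4f(1.5) + f(2)] = 0.166667·[0 + 4·(-3.5) + (-8)] = -3.6667.

-3.6667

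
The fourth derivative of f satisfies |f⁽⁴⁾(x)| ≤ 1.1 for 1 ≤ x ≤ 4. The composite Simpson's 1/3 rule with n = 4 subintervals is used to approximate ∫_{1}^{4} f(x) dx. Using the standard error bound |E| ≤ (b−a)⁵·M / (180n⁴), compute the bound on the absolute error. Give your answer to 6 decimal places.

|E| ≤ (3)⁵·1.1 / (180·4⁴) = 267.3/46080 = 0.005801.

0.005801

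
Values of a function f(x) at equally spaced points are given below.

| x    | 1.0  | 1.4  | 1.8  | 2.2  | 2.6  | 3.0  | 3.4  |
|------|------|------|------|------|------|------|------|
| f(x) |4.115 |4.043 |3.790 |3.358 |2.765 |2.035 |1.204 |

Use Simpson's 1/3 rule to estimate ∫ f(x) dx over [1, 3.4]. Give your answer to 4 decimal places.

7.4897

h = 0.4, n = 6.
(h/3)·[y₀ + 4y₁ + 2y₂ + 4y₃ + 2y₄ + 4y₅ + y₆] = 0.133333·(56.173) = 7.4897.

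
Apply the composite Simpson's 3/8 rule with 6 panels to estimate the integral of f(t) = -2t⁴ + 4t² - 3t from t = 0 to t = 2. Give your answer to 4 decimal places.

-8.1481

h = (2 − 0)/6 = 0.333333.
Nodes t₀,…,t₆ = 0, 0.333333, 0.666667, 1, 1.333333, 1.666667, 2.
f(t) = -2t⁴ + 4t² - 3t: f₀=0, f₁=-0.580247, f₂=-0.617284, f₃=-1, f₄=-3.209877, f₅=-9.320988, f₆=-22.
(3h/8)·[f₀ + 3f₁ + 3f₂ + 2f₃ + 3f₄ + 3f₅ + f₆] = 0.125·(-65.185185) = -8.1481.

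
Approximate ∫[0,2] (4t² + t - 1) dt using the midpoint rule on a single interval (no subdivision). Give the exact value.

M = (b−a)·f(1) = 2·(4) = 8.

8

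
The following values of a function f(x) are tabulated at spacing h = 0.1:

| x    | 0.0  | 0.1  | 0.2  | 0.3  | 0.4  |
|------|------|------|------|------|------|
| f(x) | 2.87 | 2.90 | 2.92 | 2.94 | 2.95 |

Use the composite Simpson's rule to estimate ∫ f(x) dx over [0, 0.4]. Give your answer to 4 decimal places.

h = 0.1, n = 4.
(h/3)·[y₀ + 4y₁ + 2y₂ + 4y₃ + y₄] = 0.033333·(35.02) = 1.1673.

1.1673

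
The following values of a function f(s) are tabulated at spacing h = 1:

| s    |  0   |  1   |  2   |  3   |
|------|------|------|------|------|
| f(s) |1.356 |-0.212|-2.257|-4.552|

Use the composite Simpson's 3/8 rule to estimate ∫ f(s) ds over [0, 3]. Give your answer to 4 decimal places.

-3.9761

h = 1, n = 3.
(3h/8)·[y₀ + 3y₁ + 3y₂ + y₃] = 0.375·(-10.603) = -3.9761.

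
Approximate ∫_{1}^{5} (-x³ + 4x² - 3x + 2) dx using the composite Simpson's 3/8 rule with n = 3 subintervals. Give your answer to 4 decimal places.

h = (5 − 1)/3 = 1.333333.
Nodes x₀,…,x₃ = 1, 2.333333, 3.666667, 5.
f(x) = -x³ + 4x² - 3x + 2: f₀=2, f₁=4.074074, f₂=-4.518519, f₃=-38.
(3h/8)·[f₀ + 3f₁ + 3f₂ + f₃] = 0.5·(-37.333333) = -18.6667.

-18.6667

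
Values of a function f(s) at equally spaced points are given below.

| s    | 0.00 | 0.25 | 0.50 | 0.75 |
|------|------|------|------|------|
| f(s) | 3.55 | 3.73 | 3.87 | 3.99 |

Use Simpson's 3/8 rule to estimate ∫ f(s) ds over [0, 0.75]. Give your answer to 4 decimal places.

2.8444

h = 0.25, n = 3.
(3h/8)·[y₀ + 3y₁ + 3y₂ + y₃] = 0.09375·(30.34) = 2.8444.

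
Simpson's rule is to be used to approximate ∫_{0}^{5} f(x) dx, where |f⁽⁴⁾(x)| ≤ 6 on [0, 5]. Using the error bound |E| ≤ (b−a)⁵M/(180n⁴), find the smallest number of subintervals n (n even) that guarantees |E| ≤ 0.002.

16

Need 18750/(180n⁴) ≤ 0.002.
n⁴ ≥ 18750/(180·0.002) = 52083.3 ⇒ n ≥ 15.1069, so the smallest even n is 16. (n must be even for Simpson's rule.)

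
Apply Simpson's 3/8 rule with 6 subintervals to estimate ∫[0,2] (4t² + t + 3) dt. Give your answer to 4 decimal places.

18.6667

h = (2 − 0)/6 = 0.333333.
Nodes t₀,…,t₆ = 0, 0.333333, 0.666667, 1, 1.333333, 1.666667, 2.
f(t) = 4t² + t + 3: f₀=3, f₁=3.777778, f₂=5.444444, f₃=8, f₄=11.444444, f₅=15.777778, f₆=21.
(3h/8)·[f₀ + 3f₁ + 3f₂ + 2f₃ + 3f₄ + 3f₅ + f₆] = 0.125·(149.333333) = 18.6667.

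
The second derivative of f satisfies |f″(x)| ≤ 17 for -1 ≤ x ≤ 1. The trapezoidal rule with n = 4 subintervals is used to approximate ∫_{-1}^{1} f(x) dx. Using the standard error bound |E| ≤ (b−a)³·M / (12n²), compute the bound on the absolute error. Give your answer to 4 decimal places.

0.7083

|E| ≤ (2)³·17 / (12·4²) = 136/192 = 0.7083.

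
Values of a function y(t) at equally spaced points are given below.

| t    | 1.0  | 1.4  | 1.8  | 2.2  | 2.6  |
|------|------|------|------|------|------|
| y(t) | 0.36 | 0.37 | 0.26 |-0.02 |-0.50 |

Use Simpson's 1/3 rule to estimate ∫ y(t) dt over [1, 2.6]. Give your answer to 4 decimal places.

h = 0.4, n = 4.
(h/3)·[y₀ + 4y₁ + 2y₂ + 4y₃ + y₄] = 0.133333·(1.78) = 0.2373.

0.2373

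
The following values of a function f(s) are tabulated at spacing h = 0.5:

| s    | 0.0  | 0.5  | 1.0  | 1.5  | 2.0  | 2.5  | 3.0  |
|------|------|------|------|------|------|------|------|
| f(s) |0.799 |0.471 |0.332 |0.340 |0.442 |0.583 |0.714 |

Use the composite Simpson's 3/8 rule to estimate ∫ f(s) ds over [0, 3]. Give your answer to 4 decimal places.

1.4394

h = 0.5, n = 6.
(3h/8)·[y₀ + 3y₁ + 3y₂ + 2y₃ + 3y₄ + 3y₅ + y₆] = 0.1875·(7.677) = 1.4394.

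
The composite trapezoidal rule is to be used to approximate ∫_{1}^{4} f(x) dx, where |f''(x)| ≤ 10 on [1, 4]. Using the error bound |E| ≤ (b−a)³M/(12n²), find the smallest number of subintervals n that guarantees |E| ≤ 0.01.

Need 270/(12n²) ≤ 0.01.
n² ≥ 270/(12·0.01) = 2250 ⇒ n ≥ 47.4342, so the smallest n is 48.

48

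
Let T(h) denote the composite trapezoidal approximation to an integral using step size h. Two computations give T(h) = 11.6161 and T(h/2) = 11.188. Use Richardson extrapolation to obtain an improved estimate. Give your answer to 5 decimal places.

R = (4·T(h/2) − T(h)) / 3 = (4·11.188 − 11.6161)/3 = (33.1359)/3 = 11.04530.

11.04530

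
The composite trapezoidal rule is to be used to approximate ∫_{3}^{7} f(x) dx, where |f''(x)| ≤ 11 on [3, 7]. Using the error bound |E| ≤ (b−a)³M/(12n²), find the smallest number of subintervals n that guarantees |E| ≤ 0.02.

55

Need 704/(12n²) ≤ 0.02.
n² ≥ 704/(12·0.02) = 2933.33 ⇒ n ≥ 54.1603, so the smallest n is 55.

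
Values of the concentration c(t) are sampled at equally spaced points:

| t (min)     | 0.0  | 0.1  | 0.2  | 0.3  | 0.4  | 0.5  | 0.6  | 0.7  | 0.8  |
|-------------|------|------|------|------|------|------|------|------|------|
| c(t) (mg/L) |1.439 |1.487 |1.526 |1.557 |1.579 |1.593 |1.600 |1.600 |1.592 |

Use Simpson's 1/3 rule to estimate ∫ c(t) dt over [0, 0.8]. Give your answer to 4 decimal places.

h = 0.1, n = 8.
(h/3)·[y₀ + 4y₁ + 2y₂ + 4y₃ + 2y₄ + 4y₅ + 2y₆ + 4y₇ + y₈] = 0.033333·(37.389) = 1.2463.

1.2463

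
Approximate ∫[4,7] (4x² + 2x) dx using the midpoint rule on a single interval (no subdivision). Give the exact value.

396

M = (b−a)·f(5.5) = 3·(132) = 396.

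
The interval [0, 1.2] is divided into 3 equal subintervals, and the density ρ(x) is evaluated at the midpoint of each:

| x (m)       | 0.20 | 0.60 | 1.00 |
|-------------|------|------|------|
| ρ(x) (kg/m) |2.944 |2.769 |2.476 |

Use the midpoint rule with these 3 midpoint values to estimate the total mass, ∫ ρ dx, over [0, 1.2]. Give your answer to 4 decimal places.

3.2756

h = 0.4, n = 3.
h·[y(m₁) + y(m₂) + y(m₃)] = 0.4·(8.189) = 3.2756.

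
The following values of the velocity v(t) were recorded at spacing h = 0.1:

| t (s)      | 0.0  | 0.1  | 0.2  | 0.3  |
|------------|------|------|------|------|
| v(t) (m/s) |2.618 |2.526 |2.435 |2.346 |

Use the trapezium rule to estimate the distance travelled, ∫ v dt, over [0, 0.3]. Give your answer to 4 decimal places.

0.7443

h = 0.1, n = 3.
(h/2)·[y₀ + 2y₁ + 2y₂ + y₃] = 0.05·(14.886) = 0.7443.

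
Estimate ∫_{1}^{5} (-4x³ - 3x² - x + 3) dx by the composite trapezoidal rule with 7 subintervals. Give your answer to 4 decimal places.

-756.4898

h = (5 − 1)/7 = 0.571429.
Nodes x₀,…,x₇ = 1, 1.571429, 2.142857, 2.714286, 3.285714, 3.857143, 4.428571, 5.
f(x) = -4x³ - 3x² - x + 3: f₀=-5, f₁=-21.501458, f₂=-52.276968, f₃=-101.804665, f₄=-174.562682, f₅=-275.029155, f₆=-407.682216, f₇=-577.
(h/2)·[f₀ + 2f₁ + 2f₂ + 2f₃ + 2f₄ + 2f₅ + 2f₆ + f₇] = 0.285714·(-2647.714286) = -756.4898.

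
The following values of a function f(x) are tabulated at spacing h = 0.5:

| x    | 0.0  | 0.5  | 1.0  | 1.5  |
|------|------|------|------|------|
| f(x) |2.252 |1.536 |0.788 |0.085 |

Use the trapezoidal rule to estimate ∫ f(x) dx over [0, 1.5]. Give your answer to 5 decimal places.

h = 0.5, n = 3.
(h/2)·[y₀ + 2y₁ + 2y₂ + y₃] = 0.25·(6.985) = 1.74625.

1.74625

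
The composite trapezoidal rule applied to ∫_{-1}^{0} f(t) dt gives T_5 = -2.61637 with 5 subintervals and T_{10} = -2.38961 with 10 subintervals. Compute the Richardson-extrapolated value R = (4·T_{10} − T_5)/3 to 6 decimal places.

-2.314023

R = (4·T_{10} − T_5) / 3 = (4·(-2.38961) − (-2.61637))/3 = (-6.94207)/3 = -2.314023.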